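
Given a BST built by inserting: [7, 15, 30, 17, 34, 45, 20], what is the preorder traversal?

Tree insertion order: [7, 15, 30, 17, 34, 45, 20]
Tree (level-order array): [7, None, 15, None, 30, 17, 34, None, 20, None, 45]
Preorder traversal: [7, 15, 30, 17, 20, 34, 45]


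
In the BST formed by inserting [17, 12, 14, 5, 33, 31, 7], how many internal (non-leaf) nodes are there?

Tree built from: [17, 12, 14, 5, 33, 31, 7]
Tree (level-order array): [17, 12, 33, 5, 14, 31, None, None, 7]
Rule: An internal node has at least one child.
Per-node child counts:
  node 17: 2 child(ren)
  node 12: 2 child(ren)
  node 5: 1 child(ren)
  node 7: 0 child(ren)
  node 14: 0 child(ren)
  node 33: 1 child(ren)
  node 31: 0 child(ren)
Matching nodes: [17, 12, 5, 33]
Count of internal (non-leaf) nodes: 4


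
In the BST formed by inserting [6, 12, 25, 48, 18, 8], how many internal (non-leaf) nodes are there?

Tree built from: [6, 12, 25, 48, 18, 8]
Tree (level-order array): [6, None, 12, 8, 25, None, None, 18, 48]
Rule: An internal node has at least one child.
Per-node child counts:
  node 6: 1 child(ren)
  node 12: 2 child(ren)
  node 8: 0 child(ren)
  node 25: 2 child(ren)
  node 18: 0 child(ren)
  node 48: 0 child(ren)
Matching nodes: [6, 12, 25]
Count of internal (non-leaf) nodes: 3


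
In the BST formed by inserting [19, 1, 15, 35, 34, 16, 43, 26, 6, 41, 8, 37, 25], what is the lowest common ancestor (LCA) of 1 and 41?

Tree insertion order: [19, 1, 15, 35, 34, 16, 43, 26, 6, 41, 8, 37, 25]
Tree (level-order array): [19, 1, 35, None, 15, 34, 43, 6, 16, 26, None, 41, None, None, 8, None, None, 25, None, 37]
In a BST, the LCA of p=1, q=41 is the first node v on the
root-to-leaf path with p <= v <= q (go left if both < v, right if both > v).
Walk from root:
  at 19: 1 <= 19 <= 41, this is the LCA
LCA = 19


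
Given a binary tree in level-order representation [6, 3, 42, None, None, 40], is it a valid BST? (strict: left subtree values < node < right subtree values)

Level-order array: [6, 3, 42, None, None, 40]
Validate using subtree bounds (lo, hi): at each node, require lo < value < hi,
then recurse left with hi=value and right with lo=value.
Preorder trace (stopping at first violation):
  at node 6 with bounds (-inf, +inf): OK
  at node 3 with bounds (-inf, 6): OK
  at node 42 with bounds (6, +inf): OK
  at node 40 with bounds (6, 42): OK
No violation found at any node.
Result: Valid BST


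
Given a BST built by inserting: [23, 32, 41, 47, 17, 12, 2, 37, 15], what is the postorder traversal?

Tree insertion order: [23, 32, 41, 47, 17, 12, 2, 37, 15]
Tree (level-order array): [23, 17, 32, 12, None, None, 41, 2, 15, 37, 47]
Postorder traversal: [2, 15, 12, 17, 37, 47, 41, 32, 23]


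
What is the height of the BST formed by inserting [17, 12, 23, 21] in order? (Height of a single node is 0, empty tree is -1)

Insertion order: [17, 12, 23, 21]
Tree (level-order array): [17, 12, 23, None, None, 21]
Compute height bottom-up (empty subtree = -1):
  height(12) = 1 + max(-1, -1) = 0
  height(21) = 1 + max(-1, -1) = 0
  height(23) = 1 + max(0, -1) = 1
  height(17) = 1 + max(0, 1) = 2
Height = 2


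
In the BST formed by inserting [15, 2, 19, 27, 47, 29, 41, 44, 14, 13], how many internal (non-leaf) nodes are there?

Tree built from: [15, 2, 19, 27, 47, 29, 41, 44, 14, 13]
Tree (level-order array): [15, 2, 19, None, 14, None, 27, 13, None, None, 47, None, None, 29, None, None, 41, None, 44]
Rule: An internal node has at least one child.
Per-node child counts:
  node 15: 2 child(ren)
  node 2: 1 child(ren)
  node 14: 1 child(ren)
  node 13: 0 child(ren)
  node 19: 1 child(ren)
  node 27: 1 child(ren)
  node 47: 1 child(ren)
  node 29: 1 child(ren)
  node 41: 1 child(ren)
  node 44: 0 child(ren)
Matching nodes: [15, 2, 14, 19, 27, 47, 29, 41]
Count of internal (non-leaf) nodes: 8


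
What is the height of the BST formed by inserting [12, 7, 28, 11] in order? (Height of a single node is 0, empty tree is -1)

Insertion order: [12, 7, 28, 11]
Tree (level-order array): [12, 7, 28, None, 11]
Compute height bottom-up (empty subtree = -1):
  height(11) = 1 + max(-1, -1) = 0
  height(7) = 1 + max(-1, 0) = 1
  height(28) = 1 + max(-1, -1) = 0
  height(12) = 1 + max(1, 0) = 2
Height = 2


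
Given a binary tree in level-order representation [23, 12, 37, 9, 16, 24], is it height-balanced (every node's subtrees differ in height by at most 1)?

Tree (level-order array): [23, 12, 37, 9, 16, 24]
Definition: a tree is height-balanced if, at every node, |h(left) - h(right)| <= 1 (empty subtree has height -1).
Bottom-up per-node check:
  node 9: h_left=-1, h_right=-1, diff=0 [OK], height=0
  node 16: h_left=-1, h_right=-1, diff=0 [OK], height=0
  node 12: h_left=0, h_right=0, diff=0 [OK], height=1
  node 24: h_left=-1, h_right=-1, diff=0 [OK], height=0
  node 37: h_left=0, h_right=-1, diff=1 [OK], height=1
  node 23: h_left=1, h_right=1, diff=0 [OK], height=2
All nodes satisfy the balance condition.
Result: Balanced


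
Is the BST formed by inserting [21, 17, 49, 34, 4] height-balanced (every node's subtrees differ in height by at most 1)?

Tree (level-order array): [21, 17, 49, 4, None, 34]
Definition: a tree is height-balanced if, at every node, |h(left) - h(right)| <= 1 (empty subtree has height -1).
Bottom-up per-node check:
  node 4: h_left=-1, h_right=-1, diff=0 [OK], height=0
  node 17: h_left=0, h_right=-1, diff=1 [OK], height=1
  node 34: h_left=-1, h_right=-1, diff=0 [OK], height=0
  node 49: h_left=0, h_right=-1, diff=1 [OK], height=1
  node 21: h_left=1, h_right=1, diff=0 [OK], height=2
All nodes satisfy the balance condition.
Result: Balanced


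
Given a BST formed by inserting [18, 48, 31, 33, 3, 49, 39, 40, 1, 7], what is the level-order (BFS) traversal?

Tree insertion order: [18, 48, 31, 33, 3, 49, 39, 40, 1, 7]
Tree (level-order array): [18, 3, 48, 1, 7, 31, 49, None, None, None, None, None, 33, None, None, None, 39, None, 40]
BFS from the root, enqueuing left then right child of each popped node:
  queue [18] -> pop 18, enqueue [3, 48], visited so far: [18]
  queue [3, 48] -> pop 3, enqueue [1, 7], visited so far: [18, 3]
  queue [48, 1, 7] -> pop 48, enqueue [31, 49], visited so far: [18, 3, 48]
  queue [1, 7, 31, 49] -> pop 1, enqueue [none], visited so far: [18, 3, 48, 1]
  queue [7, 31, 49] -> pop 7, enqueue [none], visited so far: [18, 3, 48, 1, 7]
  queue [31, 49] -> pop 31, enqueue [33], visited so far: [18, 3, 48, 1, 7, 31]
  queue [49, 33] -> pop 49, enqueue [none], visited so far: [18, 3, 48, 1, 7, 31, 49]
  queue [33] -> pop 33, enqueue [39], visited so far: [18, 3, 48, 1, 7, 31, 49, 33]
  queue [39] -> pop 39, enqueue [40], visited so far: [18, 3, 48, 1, 7, 31, 49, 33, 39]
  queue [40] -> pop 40, enqueue [none], visited so far: [18, 3, 48, 1, 7, 31, 49, 33, 39, 40]
Result: [18, 3, 48, 1, 7, 31, 49, 33, 39, 40]


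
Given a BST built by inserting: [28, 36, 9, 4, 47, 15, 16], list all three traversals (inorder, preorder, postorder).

Tree insertion order: [28, 36, 9, 4, 47, 15, 16]
Tree (level-order array): [28, 9, 36, 4, 15, None, 47, None, None, None, 16]
Inorder (L, root, R): [4, 9, 15, 16, 28, 36, 47]
Preorder (root, L, R): [28, 9, 4, 15, 16, 36, 47]
Postorder (L, R, root): [4, 16, 15, 9, 47, 36, 28]


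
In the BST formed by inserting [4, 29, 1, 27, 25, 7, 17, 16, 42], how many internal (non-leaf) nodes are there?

Tree built from: [4, 29, 1, 27, 25, 7, 17, 16, 42]
Tree (level-order array): [4, 1, 29, None, None, 27, 42, 25, None, None, None, 7, None, None, 17, 16]
Rule: An internal node has at least one child.
Per-node child counts:
  node 4: 2 child(ren)
  node 1: 0 child(ren)
  node 29: 2 child(ren)
  node 27: 1 child(ren)
  node 25: 1 child(ren)
  node 7: 1 child(ren)
  node 17: 1 child(ren)
  node 16: 0 child(ren)
  node 42: 0 child(ren)
Matching nodes: [4, 29, 27, 25, 7, 17]
Count of internal (non-leaf) nodes: 6


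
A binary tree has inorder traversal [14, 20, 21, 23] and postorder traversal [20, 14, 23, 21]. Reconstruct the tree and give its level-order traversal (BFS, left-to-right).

Inorder:   [14, 20, 21, 23]
Postorder: [20, 14, 23, 21]
Algorithm: postorder visits root last, so walk postorder right-to-left;
each value is the root of the current inorder slice — split it at that
value, recurse on the right subtree first, then the left.
Recursive splits:
  root=21; inorder splits into left=[14, 20], right=[23]
  root=23; inorder splits into left=[], right=[]
  root=14; inorder splits into left=[], right=[20]
  root=20; inorder splits into left=[], right=[]
Reconstructed level-order: [21, 14, 23, 20]


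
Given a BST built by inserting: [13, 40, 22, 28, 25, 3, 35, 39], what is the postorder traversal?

Tree insertion order: [13, 40, 22, 28, 25, 3, 35, 39]
Tree (level-order array): [13, 3, 40, None, None, 22, None, None, 28, 25, 35, None, None, None, 39]
Postorder traversal: [3, 25, 39, 35, 28, 22, 40, 13]


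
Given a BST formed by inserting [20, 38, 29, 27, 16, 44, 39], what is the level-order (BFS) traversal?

Tree insertion order: [20, 38, 29, 27, 16, 44, 39]
Tree (level-order array): [20, 16, 38, None, None, 29, 44, 27, None, 39]
BFS from the root, enqueuing left then right child of each popped node:
  queue [20] -> pop 20, enqueue [16, 38], visited so far: [20]
  queue [16, 38] -> pop 16, enqueue [none], visited so far: [20, 16]
  queue [38] -> pop 38, enqueue [29, 44], visited so far: [20, 16, 38]
  queue [29, 44] -> pop 29, enqueue [27], visited so far: [20, 16, 38, 29]
  queue [44, 27] -> pop 44, enqueue [39], visited so far: [20, 16, 38, 29, 44]
  queue [27, 39] -> pop 27, enqueue [none], visited so far: [20, 16, 38, 29, 44, 27]
  queue [39] -> pop 39, enqueue [none], visited so far: [20, 16, 38, 29, 44, 27, 39]
Result: [20, 16, 38, 29, 44, 27, 39]


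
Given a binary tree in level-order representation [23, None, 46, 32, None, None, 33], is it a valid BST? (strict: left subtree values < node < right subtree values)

Level-order array: [23, None, 46, 32, None, None, 33]
Validate using subtree bounds (lo, hi): at each node, require lo < value < hi,
then recurse left with hi=value and right with lo=value.
Preorder trace (stopping at first violation):
  at node 23 with bounds (-inf, +inf): OK
  at node 46 with bounds (23, +inf): OK
  at node 32 with bounds (23, 46): OK
  at node 33 with bounds (32, 46): OK
No violation found at any node.
Result: Valid BST


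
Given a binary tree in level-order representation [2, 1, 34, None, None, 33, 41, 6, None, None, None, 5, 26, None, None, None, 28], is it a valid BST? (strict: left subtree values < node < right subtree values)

Level-order array: [2, 1, 34, None, None, 33, 41, 6, None, None, None, 5, 26, None, None, None, 28]
Validate using subtree bounds (lo, hi): at each node, require lo < value < hi,
then recurse left with hi=value and right with lo=value.
Preorder trace (stopping at first violation):
  at node 2 with bounds (-inf, +inf): OK
  at node 1 with bounds (-inf, 2): OK
  at node 34 with bounds (2, +inf): OK
  at node 33 with bounds (2, 34): OK
  at node 6 with bounds (2, 33): OK
  at node 5 with bounds (2, 6): OK
  at node 26 with bounds (6, 33): OK
  at node 28 with bounds (26, 33): OK
  at node 41 with bounds (34, +inf): OK
No violation found at any node.
Result: Valid BST


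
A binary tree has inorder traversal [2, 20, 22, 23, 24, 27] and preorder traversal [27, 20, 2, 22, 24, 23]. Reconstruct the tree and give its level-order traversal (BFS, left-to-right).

Inorder:  [2, 20, 22, 23, 24, 27]
Preorder: [27, 20, 2, 22, 24, 23]
Algorithm: preorder visits root first, so consume preorder in order;
for each root, split the current inorder slice at that value into
left-subtree inorder and right-subtree inorder, then recurse.
Recursive splits:
  root=27; inorder splits into left=[2, 20, 22, 23, 24], right=[]
  root=20; inorder splits into left=[2], right=[22, 23, 24]
  root=2; inorder splits into left=[], right=[]
  root=22; inorder splits into left=[], right=[23, 24]
  root=24; inorder splits into left=[23], right=[]
  root=23; inorder splits into left=[], right=[]
Reconstructed level-order: [27, 20, 2, 22, 24, 23]


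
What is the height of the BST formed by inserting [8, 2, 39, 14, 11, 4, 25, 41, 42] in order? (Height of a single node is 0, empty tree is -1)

Insertion order: [8, 2, 39, 14, 11, 4, 25, 41, 42]
Tree (level-order array): [8, 2, 39, None, 4, 14, 41, None, None, 11, 25, None, 42]
Compute height bottom-up (empty subtree = -1):
  height(4) = 1 + max(-1, -1) = 0
  height(2) = 1 + max(-1, 0) = 1
  height(11) = 1 + max(-1, -1) = 0
  height(25) = 1 + max(-1, -1) = 0
  height(14) = 1 + max(0, 0) = 1
  height(42) = 1 + max(-1, -1) = 0
  height(41) = 1 + max(-1, 0) = 1
  height(39) = 1 + max(1, 1) = 2
  height(8) = 1 + max(1, 2) = 3
Height = 3


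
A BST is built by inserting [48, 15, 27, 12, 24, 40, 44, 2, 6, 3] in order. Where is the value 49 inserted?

Starting tree (level order): [48, 15, None, 12, 27, 2, None, 24, 40, None, 6, None, None, None, 44, 3]
Insertion path: 48
Result: insert 49 as right child of 48
Final tree (level order): [48, 15, 49, 12, 27, None, None, 2, None, 24, 40, None, 6, None, None, None, 44, 3]


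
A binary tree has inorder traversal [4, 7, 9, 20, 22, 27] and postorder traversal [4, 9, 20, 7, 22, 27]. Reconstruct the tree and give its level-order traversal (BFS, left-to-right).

Inorder:   [4, 7, 9, 20, 22, 27]
Postorder: [4, 9, 20, 7, 22, 27]
Algorithm: postorder visits root last, so walk postorder right-to-left;
each value is the root of the current inorder slice — split it at that
value, recurse on the right subtree first, then the left.
Recursive splits:
  root=27; inorder splits into left=[4, 7, 9, 20, 22], right=[]
  root=22; inorder splits into left=[4, 7, 9, 20], right=[]
  root=7; inorder splits into left=[4], right=[9, 20]
  root=20; inorder splits into left=[9], right=[]
  root=9; inorder splits into left=[], right=[]
  root=4; inorder splits into left=[], right=[]
Reconstructed level-order: [27, 22, 7, 4, 20, 9]


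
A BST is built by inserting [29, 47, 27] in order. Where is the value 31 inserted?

Starting tree (level order): [29, 27, 47]
Insertion path: 29 -> 47
Result: insert 31 as left child of 47
Final tree (level order): [29, 27, 47, None, None, 31]


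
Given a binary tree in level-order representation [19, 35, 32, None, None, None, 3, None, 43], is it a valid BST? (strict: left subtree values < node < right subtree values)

Level-order array: [19, 35, 32, None, None, None, 3, None, 43]
Validate using subtree bounds (lo, hi): at each node, require lo < value < hi,
then recurse left with hi=value and right with lo=value.
Preorder trace (stopping at first violation):
  at node 19 with bounds (-inf, +inf): OK
  at node 35 with bounds (-inf, 19): VIOLATION
Node 35 violates its bound: not (-inf < 35 < 19).
Result: Not a valid BST


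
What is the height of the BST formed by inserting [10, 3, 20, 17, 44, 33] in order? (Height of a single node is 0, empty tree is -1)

Insertion order: [10, 3, 20, 17, 44, 33]
Tree (level-order array): [10, 3, 20, None, None, 17, 44, None, None, 33]
Compute height bottom-up (empty subtree = -1):
  height(3) = 1 + max(-1, -1) = 0
  height(17) = 1 + max(-1, -1) = 0
  height(33) = 1 + max(-1, -1) = 0
  height(44) = 1 + max(0, -1) = 1
  height(20) = 1 + max(0, 1) = 2
  height(10) = 1 + max(0, 2) = 3
Height = 3


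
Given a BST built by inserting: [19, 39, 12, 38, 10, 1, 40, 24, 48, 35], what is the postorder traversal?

Tree insertion order: [19, 39, 12, 38, 10, 1, 40, 24, 48, 35]
Tree (level-order array): [19, 12, 39, 10, None, 38, 40, 1, None, 24, None, None, 48, None, None, None, 35]
Postorder traversal: [1, 10, 12, 35, 24, 38, 48, 40, 39, 19]


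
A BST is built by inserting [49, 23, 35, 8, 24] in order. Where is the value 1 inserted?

Starting tree (level order): [49, 23, None, 8, 35, None, None, 24]
Insertion path: 49 -> 23 -> 8
Result: insert 1 as left child of 8
Final tree (level order): [49, 23, None, 8, 35, 1, None, 24]


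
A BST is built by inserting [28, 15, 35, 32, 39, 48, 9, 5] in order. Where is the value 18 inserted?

Starting tree (level order): [28, 15, 35, 9, None, 32, 39, 5, None, None, None, None, 48]
Insertion path: 28 -> 15
Result: insert 18 as right child of 15
Final tree (level order): [28, 15, 35, 9, 18, 32, 39, 5, None, None, None, None, None, None, 48]


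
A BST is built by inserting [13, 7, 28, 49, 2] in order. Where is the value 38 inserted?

Starting tree (level order): [13, 7, 28, 2, None, None, 49]
Insertion path: 13 -> 28 -> 49
Result: insert 38 as left child of 49
Final tree (level order): [13, 7, 28, 2, None, None, 49, None, None, 38]


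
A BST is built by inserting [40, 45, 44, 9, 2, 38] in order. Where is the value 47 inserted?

Starting tree (level order): [40, 9, 45, 2, 38, 44]
Insertion path: 40 -> 45
Result: insert 47 as right child of 45
Final tree (level order): [40, 9, 45, 2, 38, 44, 47]


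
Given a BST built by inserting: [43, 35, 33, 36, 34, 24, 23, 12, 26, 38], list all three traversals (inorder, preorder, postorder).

Tree insertion order: [43, 35, 33, 36, 34, 24, 23, 12, 26, 38]
Tree (level-order array): [43, 35, None, 33, 36, 24, 34, None, 38, 23, 26, None, None, None, None, 12]
Inorder (L, root, R): [12, 23, 24, 26, 33, 34, 35, 36, 38, 43]
Preorder (root, L, R): [43, 35, 33, 24, 23, 12, 26, 34, 36, 38]
Postorder (L, R, root): [12, 23, 26, 24, 34, 33, 38, 36, 35, 43]


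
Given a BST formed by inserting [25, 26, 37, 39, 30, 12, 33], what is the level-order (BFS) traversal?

Tree insertion order: [25, 26, 37, 39, 30, 12, 33]
Tree (level-order array): [25, 12, 26, None, None, None, 37, 30, 39, None, 33]
BFS from the root, enqueuing left then right child of each popped node:
  queue [25] -> pop 25, enqueue [12, 26], visited so far: [25]
  queue [12, 26] -> pop 12, enqueue [none], visited so far: [25, 12]
  queue [26] -> pop 26, enqueue [37], visited so far: [25, 12, 26]
  queue [37] -> pop 37, enqueue [30, 39], visited so far: [25, 12, 26, 37]
  queue [30, 39] -> pop 30, enqueue [33], visited so far: [25, 12, 26, 37, 30]
  queue [39, 33] -> pop 39, enqueue [none], visited so far: [25, 12, 26, 37, 30, 39]
  queue [33] -> pop 33, enqueue [none], visited so far: [25, 12, 26, 37, 30, 39, 33]
Result: [25, 12, 26, 37, 30, 39, 33]


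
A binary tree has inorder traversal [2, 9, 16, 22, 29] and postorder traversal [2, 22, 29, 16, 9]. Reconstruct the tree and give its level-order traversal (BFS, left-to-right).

Inorder:   [2, 9, 16, 22, 29]
Postorder: [2, 22, 29, 16, 9]
Algorithm: postorder visits root last, so walk postorder right-to-left;
each value is the root of the current inorder slice — split it at that
value, recurse on the right subtree first, then the left.
Recursive splits:
  root=9; inorder splits into left=[2], right=[16, 22, 29]
  root=16; inorder splits into left=[], right=[22, 29]
  root=29; inorder splits into left=[22], right=[]
  root=22; inorder splits into left=[], right=[]
  root=2; inorder splits into left=[], right=[]
Reconstructed level-order: [9, 2, 16, 29, 22]


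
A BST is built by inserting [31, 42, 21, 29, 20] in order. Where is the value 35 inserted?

Starting tree (level order): [31, 21, 42, 20, 29]
Insertion path: 31 -> 42
Result: insert 35 as left child of 42
Final tree (level order): [31, 21, 42, 20, 29, 35]


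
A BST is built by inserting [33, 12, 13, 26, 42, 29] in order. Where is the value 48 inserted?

Starting tree (level order): [33, 12, 42, None, 13, None, None, None, 26, None, 29]
Insertion path: 33 -> 42
Result: insert 48 as right child of 42
Final tree (level order): [33, 12, 42, None, 13, None, 48, None, 26, None, None, None, 29]


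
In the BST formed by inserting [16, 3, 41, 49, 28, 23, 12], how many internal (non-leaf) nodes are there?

Tree built from: [16, 3, 41, 49, 28, 23, 12]
Tree (level-order array): [16, 3, 41, None, 12, 28, 49, None, None, 23]
Rule: An internal node has at least one child.
Per-node child counts:
  node 16: 2 child(ren)
  node 3: 1 child(ren)
  node 12: 0 child(ren)
  node 41: 2 child(ren)
  node 28: 1 child(ren)
  node 23: 0 child(ren)
  node 49: 0 child(ren)
Matching nodes: [16, 3, 41, 28]
Count of internal (non-leaf) nodes: 4


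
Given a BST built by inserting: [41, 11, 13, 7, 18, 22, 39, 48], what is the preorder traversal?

Tree insertion order: [41, 11, 13, 7, 18, 22, 39, 48]
Tree (level-order array): [41, 11, 48, 7, 13, None, None, None, None, None, 18, None, 22, None, 39]
Preorder traversal: [41, 11, 7, 13, 18, 22, 39, 48]


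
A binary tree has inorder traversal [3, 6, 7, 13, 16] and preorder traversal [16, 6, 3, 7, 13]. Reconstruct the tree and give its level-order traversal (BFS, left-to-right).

Inorder:  [3, 6, 7, 13, 16]
Preorder: [16, 6, 3, 7, 13]
Algorithm: preorder visits root first, so consume preorder in order;
for each root, split the current inorder slice at that value into
left-subtree inorder and right-subtree inorder, then recurse.
Recursive splits:
  root=16; inorder splits into left=[3, 6, 7, 13], right=[]
  root=6; inorder splits into left=[3], right=[7, 13]
  root=3; inorder splits into left=[], right=[]
  root=7; inorder splits into left=[], right=[13]
  root=13; inorder splits into left=[], right=[]
Reconstructed level-order: [16, 6, 3, 7, 13]


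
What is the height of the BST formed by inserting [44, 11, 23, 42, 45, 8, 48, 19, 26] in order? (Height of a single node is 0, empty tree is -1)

Insertion order: [44, 11, 23, 42, 45, 8, 48, 19, 26]
Tree (level-order array): [44, 11, 45, 8, 23, None, 48, None, None, 19, 42, None, None, None, None, 26]
Compute height bottom-up (empty subtree = -1):
  height(8) = 1 + max(-1, -1) = 0
  height(19) = 1 + max(-1, -1) = 0
  height(26) = 1 + max(-1, -1) = 0
  height(42) = 1 + max(0, -1) = 1
  height(23) = 1 + max(0, 1) = 2
  height(11) = 1 + max(0, 2) = 3
  height(48) = 1 + max(-1, -1) = 0
  height(45) = 1 + max(-1, 0) = 1
  height(44) = 1 + max(3, 1) = 4
Height = 4


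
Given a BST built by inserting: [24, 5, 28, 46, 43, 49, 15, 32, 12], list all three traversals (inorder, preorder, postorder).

Tree insertion order: [24, 5, 28, 46, 43, 49, 15, 32, 12]
Tree (level-order array): [24, 5, 28, None, 15, None, 46, 12, None, 43, 49, None, None, 32]
Inorder (L, root, R): [5, 12, 15, 24, 28, 32, 43, 46, 49]
Preorder (root, L, R): [24, 5, 15, 12, 28, 46, 43, 32, 49]
Postorder (L, R, root): [12, 15, 5, 32, 43, 49, 46, 28, 24]


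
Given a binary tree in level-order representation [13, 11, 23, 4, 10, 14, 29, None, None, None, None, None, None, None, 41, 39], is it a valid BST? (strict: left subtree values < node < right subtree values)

Level-order array: [13, 11, 23, 4, 10, 14, 29, None, None, None, None, None, None, None, 41, 39]
Validate using subtree bounds (lo, hi): at each node, require lo < value < hi,
then recurse left with hi=value and right with lo=value.
Preorder trace (stopping at first violation):
  at node 13 with bounds (-inf, +inf): OK
  at node 11 with bounds (-inf, 13): OK
  at node 4 with bounds (-inf, 11): OK
  at node 10 with bounds (11, 13): VIOLATION
Node 10 violates its bound: not (11 < 10 < 13).
Result: Not a valid BST


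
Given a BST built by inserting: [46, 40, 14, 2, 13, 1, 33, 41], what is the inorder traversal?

Tree insertion order: [46, 40, 14, 2, 13, 1, 33, 41]
Tree (level-order array): [46, 40, None, 14, 41, 2, 33, None, None, 1, 13]
Inorder traversal: [1, 2, 13, 14, 33, 40, 41, 46]


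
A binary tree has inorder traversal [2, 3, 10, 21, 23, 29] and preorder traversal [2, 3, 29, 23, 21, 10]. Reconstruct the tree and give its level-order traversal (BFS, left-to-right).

Inorder:  [2, 3, 10, 21, 23, 29]
Preorder: [2, 3, 29, 23, 21, 10]
Algorithm: preorder visits root first, so consume preorder in order;
for each root, split the current inorder slice at that value into
left-subtree inorder and right-subtree inorder, then recurse.
Recursive splits:
  root=2; inorder splits into left=[], right=[3, 10, 21, 23, 29]
  root=3; inorder splits into left=[], right=[10, 21, 23, 29]
  root=29; inorder splits into left=[10, 21, 23], right=[]
  root=23; inorder splits into left=[10, 21], right=[]
  root=21; inorder splits into left=[10], right=[]
  root=10; inorder splits into left=[], right=[]
Reconstructed level-order: [2, 3, 29, 23, 21, 10]


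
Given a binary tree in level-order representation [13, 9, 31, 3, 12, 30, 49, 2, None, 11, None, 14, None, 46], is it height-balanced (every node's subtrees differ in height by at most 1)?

Tree (level-order array): [13, 9, 31, 3, 12, 30, 49, 2, None, 11, None, 14, None, 46]
Definition: a tree is height-balanced if, at every node, |h(left) - h(right)| <= 1 (empty subtree has height -1).
Bottom-up per-node check:
  node 2: h_left=-1, h_right=-1, diff=0 [OK], height=0
  node 3: h_left=0, h_right=-1, diff=1 [OK], height=1
  node 11: h_left=-1, h_right=-1, diff=0 [OK], height=0
  node 12: h_left=0, h_right=-1, diff=1 [OK], height=1
  node 9: h_left=1, h_right=1, diff=0 [OK], height=2
  node 14: h_left=-1, h_right=-1, diff=0 [OK], height=0
  node 30: h_left=0, h_right=-1, diff=1 [OK], height=1
  node 46: h_left=-1, h_right=-1, diff=0 [OK], height=0
  node 49: h_left=0, h_right=-1, diff=1 [OK], height=1
  node 31: h_left=1, h_right=1, diff=0 [OK], height=2
  node 13: h_left=2, h_right=2, diff=0 [OK], height=3
All nodes satisfy the balance condition.
Result: Balanced


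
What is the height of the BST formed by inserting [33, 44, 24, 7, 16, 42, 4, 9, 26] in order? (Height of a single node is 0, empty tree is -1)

Insertion order: [33, 44, 24, 7, 16, 42, 4, 9, 26]
Tree (level-order array): [33, 24, 44, 7, 26, 42, None, 4, 16, None, None, None, None, None, None, 9]
Compute height bottom-up (empty subtree = -1):
  height(4) = 1 + max(-1, -1) = 0
  height(9) = 1 + max(-1, -1) = 0
  height(16) = 1 + max(0, -1) = 1
  height(7) = 1 + max(0, 1) = 2
  height(26) = 1 + max(-1, -1) = 0
  height(24) = 1 + max(2, 0) = 3
  height(42) = 1 + max(-1, -1) = 0
  height(44) = 1 + max(0, -1) = 1
  height(33) = 1 + max(3, 1) = 4
Height = 4


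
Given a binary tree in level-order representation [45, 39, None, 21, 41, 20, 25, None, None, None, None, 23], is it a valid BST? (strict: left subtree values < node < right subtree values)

Level-order array: [45, 39, None, 21, 41, 20, 25, None, None, None, None, 23]
Validate using subtree bounds (lo, hi): at each node, require lo < value < hi,
then recurse left with hi=value and right with lo=value.
Preorder trace (stopping at first violation):
  at node 45 with bounds (-inf, +inf): OK
  at node 39 with bounds (-inf, 45): OK
  at node 21 with bounds (-inf, 39): OK
  at node 20 with bounds (-inf, 21): OK
  at node 25 with bounds (21, 39): OK
  at node 23 with bounds (21, 25): OK
  at node 41 with bounds (39, 45): OK
No violation found at any node.
Result: Valid BST


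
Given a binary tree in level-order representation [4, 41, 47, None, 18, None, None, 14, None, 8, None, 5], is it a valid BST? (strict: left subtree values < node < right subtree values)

Level-order array: [4, 41, 47, None, 18, None, None, 14, None, 8, None, 5]
Validate using subtree bounds (lo, hi): at each node, require lo < value < hi,
then recurse left with hi=value and right with lo=value.
Preorder trace (stopping at first violation):
  at node 4 with bounds (-inf, +inf): OK
  at node 41 with bounds (-inf, 4): VIOLATION
Node 41 violates its bound: not (-inf < 41 < 4).
Result: Not a valid BST


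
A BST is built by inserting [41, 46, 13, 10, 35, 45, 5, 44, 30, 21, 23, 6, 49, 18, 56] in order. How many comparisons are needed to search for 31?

Search path for 31: 41 -> 13 -> 35 -> 30
Found: False
Comparisons: 4


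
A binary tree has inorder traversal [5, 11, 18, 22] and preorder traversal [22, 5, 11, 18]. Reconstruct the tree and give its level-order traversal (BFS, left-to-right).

Inorder:  [5, 11, 18, 22]
Preorder: [22, 5, 11, 18]
Algorithm: preorder visits root first, so consume preorder in order;
for each root, split the current inorder slice at that value into
left-subtree inorder and right-subtree inorder, then recurse.
Recursive splits:
  root=22; inorder splits into left=[5, 11, 18], right=[]
  root=5; inorder splits into left=[], right=[11, 18]
  root=11; inorder splits into left=[], right=[18]
  root=18; inorder splits into left=[], right=[]
Reconstructed level-order: [22, 5, 11, 18]


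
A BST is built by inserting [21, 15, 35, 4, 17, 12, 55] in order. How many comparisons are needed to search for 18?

Search path for 18: 21 -> 15 -> 17
Found: False
Comparisons: 3


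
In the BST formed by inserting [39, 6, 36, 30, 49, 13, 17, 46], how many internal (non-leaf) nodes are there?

Tree built from: [39, 6, 36, 30, 49, 13, 17, 46]
Tree (level-order array): [39, 6, 49, None, 36, 46, None, 30, None, None, None, 13, None, None, 17]
Rule: An internal node has at least one child.
Per-node child counts:
  node 39: 2 child(ren)
  node 6: 1 child(ren)
  node 36: 1 child(ren)
  node 30: 1 child(ren)
  node 13: 1 child(ren)
  node 17: 0 child(ren)
  node 49: 1 child(ren)
  node 46: 0 child(ren)
Matching nodes: [39, 6, 36, 30, 13, 49]
Count of internal (non-leaf) nodes: 6


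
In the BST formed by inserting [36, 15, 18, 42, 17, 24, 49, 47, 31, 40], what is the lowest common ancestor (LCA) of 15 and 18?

Tree insertion order: [36, 15, 18, 42, 17, 24, 49, 47, 31, 40]
Tree (level-order array): [36, 15, 42, None, 18, 40, 49, 17, 24, None, None, 47, None, None, None, None, 31]
In a BST, the LCA of p=15, q=18 is the first node v on the
root-to-leaf path with p <= v <= q (go left if both < v, right if both > v).
Walk from root:
  at 36: both 15 and 18 < 36, go left
  at 15: 15 <= 15 <= 18, this is the LCA
LCA = 15


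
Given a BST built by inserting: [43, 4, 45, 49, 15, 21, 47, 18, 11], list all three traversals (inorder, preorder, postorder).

Tree insertion order: [43, 4, 45, 49, 15, 21, 47, 18, 11]
Tree (level-order array): [43, 4, 45, None, 15, None, 49, 11, 21, 47, None, None, None, 18]
Inorder (L, root, R): [4, 11, 15, 18, 21, 43, 45, 47, 49]
Preorder (root, L, R): [43, 4, 15, 11, 21, 18, 45, 49, 47]
Postorder (L, R, root): [11, 18, 21, 15, 4, 47, 49, 45, 43]


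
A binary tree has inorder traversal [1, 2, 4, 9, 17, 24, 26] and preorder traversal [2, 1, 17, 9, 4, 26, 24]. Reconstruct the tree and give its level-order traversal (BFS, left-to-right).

Inorder:  [1, 2, 4, 9, 17, 24, 26]
Preorder: [2, 1, 17, 9, 4, 26, 24]
Algorithm: preorder visits root first, so consume preorder in order;
for each root, split the current inorder slice at that value into
left-subtree inorder and right-subtree inorder, then recurse.
Recursive splits:
  root=2; inorder splits into left=[1], right=[4, 9, 17, 24, 26]
  root=1; inorder splits into left=[], right=[]
  root=17; inorder splits into left=[4, 9], right=[24, 26]
  root=9; inorder splits into left=[4], right=[]
  root=4; inorder splits into left=[], right=[]
  root=26; inorder splits into left=[24], right=[]
  root=24; inorder splits into left=[], right=[]
Reconstructed level-order: [2, 1, 17, 9, 26, 4, 24]


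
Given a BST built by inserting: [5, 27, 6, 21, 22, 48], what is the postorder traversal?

Tree insertion order: [5, 27, 6, 21, 22, 48]
Tree (level-order array): [5, None, 27, 6, 48, None, 21, None, None, None, 22]
Postorder traversal: [22, 21, 6, 48, 27, 5]


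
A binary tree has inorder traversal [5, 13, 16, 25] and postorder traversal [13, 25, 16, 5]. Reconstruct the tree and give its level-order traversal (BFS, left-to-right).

Inorder:   [5, 13, 16, 25]
Postorder: [13, 25, 16, 5]
Algorithm: postorder visits root last, so walk postorder right-to-left;
each value is the root of the current inorder slice — split it at that
value, recurse on the right subtree first, then the left.
Recursive splits:
  root=5; inorder splits into left=[], right=[13, 16, 25]
  root=16; inorder splits into left=[13], right=[25]
  root=25; inorder splits into left=[], right=[]
  root=13; inorder splits into left=[], right=[]
Reconstructed level-order: [5, 16, 13, 25]


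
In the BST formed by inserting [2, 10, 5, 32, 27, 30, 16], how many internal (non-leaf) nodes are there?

Tree built from: [2, 10, 5, 32, 27, 30, 16]
Tree (level-order array): [2, None, 10, 5, 32, None, None, 27, None, 16, 30]
Rule: An internal node has at least one child.
Per-node child counts:
  node 2: 1 child(ren)
  node 10: 2 child(ren)
  node 5: 0 child(ren)
  node 32: 1 child(ren)
  node 27: 2 child(ren)
  node 16: 0 child(ren)
  node 30: 0 child(ren)
Matching nodes: [2, 10, 32, 27]
Count of internal (non-leaf) nodes: 4


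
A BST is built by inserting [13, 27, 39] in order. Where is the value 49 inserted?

Starting tree (level order): [13, None, 27, None, 39]
Insertion path: 13 -> 27 -> 39
Result: insert 49 as right child of 39
Final tree (level order): [13, None, 27, None, 39, None, 49]


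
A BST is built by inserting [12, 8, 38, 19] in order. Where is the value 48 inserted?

Starting tree (level order): [12, 8, 38, None, None, 19]
Insertion path: 12 -> 38
Result: insert 48 as right child of 38
Final tree (level order): [12, 8, 38, None, None, 19, 48]


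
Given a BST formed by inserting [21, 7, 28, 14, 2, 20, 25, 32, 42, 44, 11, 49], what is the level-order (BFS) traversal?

Tree insertion order: [21, 7, 28, 14, 2, 20, 25, 32, 42, 44, 11, 49]
Tree (level-order array): [21, 7, 28, 2, 14, 25, 32, None, None, 11, 20, None, None, None, 42, None, None, None, None, None, 44, None, 49]
BFS from the root, enqueuing left then right child of each popped node:
  queue [21] -> pop 21, enqueue [7, 28], visited so far: [21]
  queue [7, 28] -> pop 7, enqueue [2, 14], visited so far: [21, 7]
  queue [28, 2, 14] -> pop 28, enqueue [25, 32], visited so far: [21, 7, 28]
  queue [2, 14, 25, 32] -> pop 2, enqueue [none], visited so far: [21, 7, 28, 2]
  queue [14, 25, 32] -> pop 14, enqueue [11, 20], visited so far: [21, 7, 28, 2, 14]
  queue [25, 32, 11, 20] -> pop 25, enqueue [none], visited so far: [21, 7, 28, 2, 14, 25]
  queue [32, 11, 20] -> pop 32, enqueue [42], visited so far: [21, 7, 28, 2, 14, 25, 32]
  queue [11, 20, 42] -> pop 11, enqueue [none], visited so far: [21, 7, 28, 2, 14, 25, 32, 11]
  queue [20, 42] -> pop 20, enqueue [none], visited so far: [21, 7, 28, 2, 14, 25, 32, 11, 20]
  queue [42] -> pop 42, enqueue [44], visited so far: [21, 7, 28, 2, 14, 25, 32, 11, 20, 42]
  queue [44] -> pop 44, enqueue [49], visited so far: [21, 7, 28, 2, 14, 25, 32, 11, 20, 42, 44]
  queue [49] -> pop 49, enqueue [none], visited so far: [21, 7, 28, 2, 14, 25, 32, 11, 20, 42, 44, 49]
Result: [21, 7, 28, 2, 14, 25, 32, 11, 20, 42, 44, 49]


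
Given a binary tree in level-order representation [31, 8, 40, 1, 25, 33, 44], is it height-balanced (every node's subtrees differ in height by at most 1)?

Tree (level-order array): [31, 8, 40, 1, 25, 33, 44]
Definition: a tree is height-balanced if, at every node, |h(left) - h(right)| <= 1 (empty subtree has height -1).
Bottom-up per-node check:
  node 1: h_left=-1, h_right=-1, diff=0 [OK], height=0
  node 25: h_left=-1, h_right=-1, diff=0 [OK], height=0
  node 8: h_left=0, h_right=0, diff=0 [OK], height=1
  node 33: h_left=-1, h_right=-1, diff=0 [OK], height=0
  node 44: h_left=-1, h_right=-1, diff=0 [OK], height=0
  node 40: h_left=0, h_right=0, diff=0 [OK], height=1
  node 31: h_left=1, h_right=1, diff=0 [OK], height=2
All nodes satisfy the balance condition.
Result: Balanced


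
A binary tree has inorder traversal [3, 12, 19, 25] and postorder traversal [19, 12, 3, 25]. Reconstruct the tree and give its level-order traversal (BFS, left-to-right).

Inorder:   [3, 12, 19, 25]
Postorder: [19, 12, 3, 25]
Algorithm: postorder visits root last, so walk postorder right-to-left;
each value is the root of the current inorder slice — split it at that
value, recurse on the right subtree first, then the left.
Recursive splits:
  root=25; inorder splits into left=[3, 12, 19], right=[]
  root=3; inorder splits into left=[], right=[12, 19]
  root=12; inorder splits into left=[], right=[19]
  root=19; inorder splits into left=[], right=[]
Reconstructed level-order: [25, 3, 12, 19]


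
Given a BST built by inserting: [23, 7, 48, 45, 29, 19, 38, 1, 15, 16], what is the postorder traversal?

Tree insertion order: [23, 7, 48, 45, 29, 19, 38, 1, 15, 16]
Tree (level-order array): [23, 7, 48, 1, 19, 45, None, None, None, 15, None, 29, None, None, 16, None, 38]
Postorder traversal: [1, 16, 15, 19, 7, 38, 29, 45, 48, 23]


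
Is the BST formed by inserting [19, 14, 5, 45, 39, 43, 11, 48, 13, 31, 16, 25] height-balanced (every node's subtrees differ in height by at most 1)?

Tree (level-order array): [19, 14, 45, 5, 16, 39, 48, None, 11, None, None, 31, 43, None, None, None, 13, 25]
Definition: a tree is height-balanced if, at every node, |h(left) - h(right)| <= 1 (empty subtree has height -1).
Bottom-up per-node check:
  node 13: h_left=-1, h_right=-1, diff=0 [OK], height=0
  node 11: h_left=-1, h_right=0, diff=1 [OK], height=1
  node 5: h_left=-1, h_right=1, diff=2 [FAIL (|-1-1|=2 > 1)], height=2
  node 16: h_left=-1, h_right=-1, diff=0 [OK], height=0
  node 14: h_left=2, h_right=0, diff=2 [FAIL (|2-0|=2 > 1)], height=3
  node 25: h_left=-1, h_right=-1, diff=0 [OK], height=0
  node 31: h_left=0, h_right=-1, diff=1 [OK], height=1
  node 43: h_left=-1, h_right=-1, diff=0 [OK], height=0
  node 39: h_left=1, h_right=0, diff=1 [OK], height=2
  node 48: h_left=-1, h_right=-1, diff=0 [OK], height=0
  node 45: h_left=2, h_right=0, diff=2 [FAIL (|2-0|=2 > 1)], height=3
  node 19: h_left=3, h_right=3, diff=0 [OK], height=4
Node 5 violates the condition: |-1 - 1| = 2 > 1.
Result: Not balanced


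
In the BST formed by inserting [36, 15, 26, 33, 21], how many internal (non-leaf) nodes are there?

Tree built from: [36, 15, 26, 33, 21]
Tree (level-order array): [36, 15, None, None, 26, 21, 33]
Rule: An internal node has at least one child.
Per-node child counts:
  node 36: 1 child(ren)
  node 15: 1 child(ren)
  node 26: 2 child(ren)
  node 21: 0 child(ren)
  node 33: 0 child(ren)
Matching nodes: [36, 15, 26]
Count of internal (non-leaf) nodes: 3


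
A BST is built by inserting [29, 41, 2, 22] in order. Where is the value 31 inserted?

Starting tree (level order): [29, 2, 41, None, 22]
Insertion path: 29 -> 41
Result: insert 31 as left child of 41
Final tree (level order): [29, 2, 41, None, 22, 31]


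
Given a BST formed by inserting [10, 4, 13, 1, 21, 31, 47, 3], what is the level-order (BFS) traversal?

Tree insertion order: [10, 4, 13, 1, 21, 31, 47, 3]
Tree (level-order array): [10, 4, 13, 1, None, None, 21, None, 3, None, 31, None, None, None, 47]
BFS from the root, enqueuing left then right child of each popped node:
  queue [10] -> pop 10, enqueue [4, 13], visited so far: [10]
  queue [4, 13] -> pop 4, enqueue [1], visited so far: [10, 4]
  queue [13, 1] -> pop 13, enqueue [21], visited so far: [10, 4, 13]
  queue [1, 21] -> pop 1, enqueue [3], visited so far: [10, 4, 13, 1]
  queue [21, 3] -> pop 21, enqueue [31], visited so far: [10, 4, 13, 1, 21]
  queue [3, 31] -> pop 3, enqueue [none], visited so far: [10, 4, 13, 1, 21, 3]
  queue [31] -> pop 31, enqueue [47], visited so far: [10, 4, 13, 1, 21, 3, 31]
  queue [47] -> pop 47, enqueue [none], visited so far: [10, 4, 13, 1, 21, 3, 31, 47]
Result: [10, 4, 13, 1, 21, 3, 31, 47]


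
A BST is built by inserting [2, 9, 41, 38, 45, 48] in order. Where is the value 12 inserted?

Starting tree (level order): [2, None, 9, None, 41, 38, 45, None, None, None, 48]
Insertion path: 2 -> 9 -> 41 -> 38
Result: insert 12 as left child of 38
Final tree (level order): [2, None, 9, None, 41, 38, 45, 12, None, None, 48]


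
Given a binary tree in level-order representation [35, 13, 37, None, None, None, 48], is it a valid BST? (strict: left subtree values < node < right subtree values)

Level-order array: [35, 13, 37, None, None, None, 48]
Validate using subtree bounds (lo, hi): at each node, require lo < value < hi,
then recurse left with hi=value and right with lo=value.
Preorder trace (stopping at first violation):
  at node 35 with bounds (-inf, +inf): OK
  at node 13 with bounds (-inf, 35): OK
  at node 37 with bounds (35, +inf): OK
  at node 48 with bounds (37, +inf): OK
No violation found at any node.
Result: Valid BST
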